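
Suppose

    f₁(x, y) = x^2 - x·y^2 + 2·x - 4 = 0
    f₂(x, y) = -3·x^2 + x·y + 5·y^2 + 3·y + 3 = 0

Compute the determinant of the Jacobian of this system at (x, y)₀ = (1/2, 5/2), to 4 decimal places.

J = [[2·x - y^2 + 2, -2·x·y], [-6·x + y, x + 10·y + 3]].
At the point, J = [[-3.2500, -2.5000], [-0.5000, 28.5000]].
det J = -93.8750.

-93.8750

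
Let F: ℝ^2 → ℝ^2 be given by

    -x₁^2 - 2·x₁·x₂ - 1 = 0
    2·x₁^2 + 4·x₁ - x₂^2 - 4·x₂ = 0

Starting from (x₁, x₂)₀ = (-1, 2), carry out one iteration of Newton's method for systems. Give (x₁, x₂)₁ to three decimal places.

At (-1, 2): F = (2.000, -14.000).
Jacobian J = [[-2·x₁ - 2·x₂, -2·x₁], [4·x₁ + 4, -2·x₂ - 4]].
At the point, J = [[-2.000, 2.000], [0.000, -8.000]] (det J = 16.000).
Solving J·Δ = −F gives Δ = (-0.750, -1.750).
Then the next iterate is (x₁, x₂)₁ = (-1.750, 0.250).

(-1.750, 0.250)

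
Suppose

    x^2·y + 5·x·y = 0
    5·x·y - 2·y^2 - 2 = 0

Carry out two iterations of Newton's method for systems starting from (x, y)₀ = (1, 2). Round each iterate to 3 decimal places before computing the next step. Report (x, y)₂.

At (1, 2): F = (12.000, 0.000).
Jacobian J = [[2·x·y + 5·y, x^2 + 5·x], [5·y, 5·x - 4·y]].
At the point, J = [[14.000, 6.000], [10.000, -3.000]] (det J = -102.000).
Solving J·Δ = −F gives Δ = (-0.353, -1.176).
Then the next iterate is (x, y)₁ = (0.647, 0.824).
Round to (0.647, 0.824) and repeat: F = (3.01057, -0.69231), J = [[5.18626, 3.65361], [4.120, -0.061]].
Δ = (0.153, -1.041), so (x, y)₂ = (0.800, -0.217).

(0.800, -0.217)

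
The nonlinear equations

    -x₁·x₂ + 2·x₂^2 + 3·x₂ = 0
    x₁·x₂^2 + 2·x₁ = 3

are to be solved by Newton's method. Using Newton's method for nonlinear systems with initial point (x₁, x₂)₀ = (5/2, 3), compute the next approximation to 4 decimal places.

(2.4247, 1.4219)

At (5/2, 3): F = (19.5000, 24.5000).
Jacobian J = [[-x₂, -x₁ + 4·x₂ + 3], [x₂^2 + 2, 2·x₁·x₂]].
At the point, J = [[-3.0000, 12.5000], [11.0000, 15.0000]] (det J = -182.5000).
Solving J·Δ = −F gives Δ = (-0.0753, -1.5781).
Then the next iterate is (x₁, x₂)₁ = (2.4247, 1.4219).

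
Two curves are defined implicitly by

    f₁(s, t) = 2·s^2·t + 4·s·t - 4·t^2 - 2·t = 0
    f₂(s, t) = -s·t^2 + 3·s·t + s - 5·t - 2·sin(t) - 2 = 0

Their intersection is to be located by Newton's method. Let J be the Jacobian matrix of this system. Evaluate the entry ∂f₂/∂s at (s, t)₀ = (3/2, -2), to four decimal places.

-9.0000

∂f₂/∂s = -t^2 + 3·t + 1.
At (3/2, -2) this is -9.0000.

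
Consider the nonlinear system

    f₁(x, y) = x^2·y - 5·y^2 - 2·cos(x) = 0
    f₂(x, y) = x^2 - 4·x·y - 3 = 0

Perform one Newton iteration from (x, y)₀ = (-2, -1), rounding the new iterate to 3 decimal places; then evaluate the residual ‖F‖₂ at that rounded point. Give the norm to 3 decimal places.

At (-2, -1): F = (-8.16771, -7.000).
Jacobian J = [[2·x·y + 2·sin(x), x^2 - 10·y], [2·x - 4·y, -4·x]].
At the point, J = [[2.18141, 14.000], [0.000, 8.000]] (det J = 17.45124).
Solving J·Δ = −F gives Δ = (-1.871, 0.875).
Then the next iterate is (x, y)₁ = (-3.871, -0.125).
Re-evaluating at (-3.871, -0.125): F = (-0.46007, 10.04914), so ‖F‖₂ = 10.060.

10.060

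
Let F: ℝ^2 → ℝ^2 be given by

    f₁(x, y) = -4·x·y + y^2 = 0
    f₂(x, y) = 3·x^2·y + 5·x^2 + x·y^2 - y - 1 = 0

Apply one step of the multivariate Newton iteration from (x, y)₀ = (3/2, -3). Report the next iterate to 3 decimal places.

(1.370, -0.880)

At (3/2, -3): F = (27.000, 6.500).
Jacobian J = [[-4·y, -4·x + 2·y], [6·x·y + 10·x + y^2, 3·x^2 + 2·x·y - 1]].
At the point, J = [[12.000, -12.000], [-3.000, -3.250]] (det J = -75.000).
Solving J·Δ = −F gives Δ = (-0.130, 2.120).
Then the next iterate is (x, y)₁ = (1.370, -0.880).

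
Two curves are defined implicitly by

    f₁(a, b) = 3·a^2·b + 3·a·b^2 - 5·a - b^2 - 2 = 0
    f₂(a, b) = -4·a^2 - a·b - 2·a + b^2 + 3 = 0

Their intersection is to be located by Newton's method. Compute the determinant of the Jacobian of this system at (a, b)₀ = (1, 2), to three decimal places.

189.000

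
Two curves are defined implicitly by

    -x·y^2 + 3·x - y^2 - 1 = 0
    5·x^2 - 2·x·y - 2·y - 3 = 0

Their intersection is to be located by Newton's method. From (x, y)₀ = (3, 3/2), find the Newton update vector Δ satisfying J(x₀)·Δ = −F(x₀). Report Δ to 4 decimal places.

At (3, 3/2): F = (-1.0000, 30.0000).
Jacobian J = [[-y^2 + 3, -2·x·y - 2·y], [10·x - 2·y, -2·x - 2]].
At the point, J = [[0.7500, -12.0000], [27.0000, -8.0000]] (det J = 318.0000).
Solving J·Δ = −F gives Δ = (-1.1572, -0.1557).

(-1.1572, -0.1557)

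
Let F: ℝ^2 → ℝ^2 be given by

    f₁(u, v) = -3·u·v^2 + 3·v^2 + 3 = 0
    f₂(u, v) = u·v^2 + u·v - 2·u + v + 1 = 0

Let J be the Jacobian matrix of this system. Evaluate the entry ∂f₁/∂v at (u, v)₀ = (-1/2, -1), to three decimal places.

∂f₁/∂v = -6·u·v + 6·v.
At (-1/2, -1) this is -9.000.

-9.000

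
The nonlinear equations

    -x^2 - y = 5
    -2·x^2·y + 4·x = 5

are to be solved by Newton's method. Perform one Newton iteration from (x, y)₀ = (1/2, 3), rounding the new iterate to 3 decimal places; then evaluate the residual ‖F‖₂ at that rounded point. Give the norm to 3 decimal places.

3.376

At (1/2, 3): F = (-8.250, -4.500).
Jacobian J = [[-2·x, -1], [-4·x·y + 4, -2·x^2]].
At the point, J = [[-1.000, -1.000], [-2.000, -0.500]] (det J = -1.500).
Solving J·Δ = −F gives Δ = (-0.250, -8.000).
Then the next iterate is (x, y)₁ = (0.250, -5.000).
Re-evaluating at (0.250, -5.000): F = (-0.06250, -3.375), so ‖F‖₂ = 3.376.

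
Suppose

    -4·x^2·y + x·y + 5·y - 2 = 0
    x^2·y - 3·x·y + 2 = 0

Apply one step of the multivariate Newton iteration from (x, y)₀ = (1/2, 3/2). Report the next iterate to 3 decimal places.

At (1/2, 3/2): F = (4.750, 0.125).
Jacobian J = [[-8·x·y + y, -4·x^2 + x + 5], [2·x·y - 3·y, x^2 - 3·x]].
At the point, J = [[-4.500, 4.500], [-3.000, -1.250]] (det J = 19.125).
Solving J·Δ = −F gives Δ = (0.340, -0.716).
Then the next iterate is (x, y)₁ = (0.840, 0.784).

(0.840, 0.784)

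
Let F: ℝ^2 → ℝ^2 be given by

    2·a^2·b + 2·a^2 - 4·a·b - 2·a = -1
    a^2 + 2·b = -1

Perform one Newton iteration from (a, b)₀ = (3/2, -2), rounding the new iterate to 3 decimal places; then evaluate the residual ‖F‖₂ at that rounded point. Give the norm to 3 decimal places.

10.726

At (3/2, -2): F = (5.500, -0.750).
Jacobian J = [[4·a·b + 4·a - 4·b - 2, 2·a^2 - 4·a], [2·a, 2]].
At the point, J = [[0.000, -1.500], [3.000, 2.000]] (det J = 4.500).
Solving J·Δ = −F gives Δ = (-2.194, 3.667).
Then the next iterate is (a, b)₁ = (-0.694, 1.667).
Re-evaluating at (-0.694, 1.667): F = (9.58464, 4.81564), so ‖F‖₂ = 10.726.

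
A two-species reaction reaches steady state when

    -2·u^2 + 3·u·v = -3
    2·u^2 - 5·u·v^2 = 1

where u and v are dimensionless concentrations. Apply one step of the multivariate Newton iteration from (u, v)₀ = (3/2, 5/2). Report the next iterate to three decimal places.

(4.471, -0.657)

At (3/2, 5/2): F = (9.750, -43.375).
Jacobian J = [[-4·u + 3·v, 3·u], [4·u - 5·v^2, -10·u·v]].
At the point, J = [[1.500, 4.500], [-25.250, -37.500]] (det J = 57.375).
Solving J·Δ = −F gives Δ = (2.971, -3.157).
Then the next iterate is (u, v)₁ = (4.471, -0.657).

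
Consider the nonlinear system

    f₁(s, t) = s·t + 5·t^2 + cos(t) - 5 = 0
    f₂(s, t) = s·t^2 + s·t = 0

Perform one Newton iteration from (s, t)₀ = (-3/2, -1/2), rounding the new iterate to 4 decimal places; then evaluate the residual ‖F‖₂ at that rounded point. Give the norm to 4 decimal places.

0.3331

At (-3/2, -1/2): F = (-2.122417, 0.3750).
Jacobian J = [[t, s + 10·t - sin(t)], [t^2 + t, 2·s·t + s]].
At the point, J = [[-0.5000, -6.020574], [-0.2500, 0.0000]] (det J = -1.505144).
Solving J·Δ = −F gives Δ = (1.5000, -0.4771).
Then the next iterate is (s, t)₁ = (0.0000, -0.9771).
Re-evaluating at (0.0000, -0.9771): F = (0.333051, 0.0000), so ‖F‖₂ = 0.3331.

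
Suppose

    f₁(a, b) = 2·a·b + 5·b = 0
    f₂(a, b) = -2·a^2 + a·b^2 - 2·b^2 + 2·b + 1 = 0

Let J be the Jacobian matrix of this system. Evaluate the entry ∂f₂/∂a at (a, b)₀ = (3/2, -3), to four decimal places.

∂f₂/∂a = -4·a + b^2.
At (3/2, -3) this is 3.0000.

3.0000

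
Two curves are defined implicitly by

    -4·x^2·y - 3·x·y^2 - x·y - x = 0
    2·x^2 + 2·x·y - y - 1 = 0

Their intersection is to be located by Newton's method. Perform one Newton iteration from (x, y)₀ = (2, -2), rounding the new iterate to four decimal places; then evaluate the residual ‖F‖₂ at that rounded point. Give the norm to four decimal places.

2.8091

At (2, -2): F = (10.0000, 1.0000).
Jacobian J = [[-8·x·y - 3·y^2 - y - 1, -4·x^2 - 6·x·y - x], [4·x + 2·y, 2·x - 1]].
At the point, J = [[21.0000, 6.0000], [4.0000, 3.0000]] (det J = 39.0000).
Solving J·Δ = −F gives Δ = (-0.6154, 0.4872).
Then the next iterate is (x, y)₁ = (1.3846, -1.5128).
Re-evaluating at (1.3846, -1.5128): F = (2.804646, 0.157789), so ‖F‖₂ = 2.8091.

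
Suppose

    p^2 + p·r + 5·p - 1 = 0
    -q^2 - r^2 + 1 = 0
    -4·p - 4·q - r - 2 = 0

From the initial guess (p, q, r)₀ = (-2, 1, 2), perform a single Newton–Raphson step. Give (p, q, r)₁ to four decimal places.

At (-2, 1, 2): F = (-11.0000, -4.0000, 0.0000).
Jacobian J = [[2·p + r + 5, 0, p], [0, -2·q, -2·r], [-4, -4, -1]].
At the point, J = [[3.0000, 0.0000, -2.0000], [0.0000, -2.0000, -4.0000], [-4.0000, -4.0000, -1.0000]] (det J = -26.0000).
Solving J·Δ = −F gives Δ = (4.6923, -5.0769, 1.5385).
Then the next iterate is (p, q, r)₁ = (2.6923, -4.0769, 3.5385).

(2.6923, -4.0769, 3.5385)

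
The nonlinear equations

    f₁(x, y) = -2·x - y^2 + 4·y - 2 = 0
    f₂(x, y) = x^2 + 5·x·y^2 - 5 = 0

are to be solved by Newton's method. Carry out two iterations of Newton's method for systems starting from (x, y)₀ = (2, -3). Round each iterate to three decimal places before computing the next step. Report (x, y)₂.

(1.922, 1.532)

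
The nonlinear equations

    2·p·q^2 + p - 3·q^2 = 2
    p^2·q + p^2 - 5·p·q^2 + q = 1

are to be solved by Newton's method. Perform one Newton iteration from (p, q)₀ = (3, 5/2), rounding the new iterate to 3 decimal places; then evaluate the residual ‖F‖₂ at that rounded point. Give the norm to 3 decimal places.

17.699

At (3, 5/2): F = (19.750, -60.750).
Jacobian J = [[2·q^2 + 1, 4·p·q - 6·q], [2·p·q + 2·p - 5·q^2, p^2 - 10·p·q + 1]].
At the point, J = [[13.500, 15.000], [-10.250, -65.000]] (det J = -723.750).
Solving J·Δ = −F gives Δ = (-0.515, -0.853).
Then the next iterate is (p, q)₁ = (2.485, 1.647).
Re-evaluating at (2.485, 1.647): F = (5.82884, -16.71135), so ‖F‖₂ = 17.699.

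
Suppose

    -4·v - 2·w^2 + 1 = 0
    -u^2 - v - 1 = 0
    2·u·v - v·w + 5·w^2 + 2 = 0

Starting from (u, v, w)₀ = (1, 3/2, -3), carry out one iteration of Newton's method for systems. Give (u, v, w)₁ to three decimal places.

At (1, 3/2, -3): F = (-23.000, -3.500, 54.500).
Jacobian J = [[0, -4, -4·w], [-2·u, -1, 0], [2·v, 2·u - w, -v + 10·w]].
At the point, J = [[0.000, -4.000, 12.000], [-2.000, -1.000, 0.000], [3.000, 5.000, -31.500]] (det J = 168.000).
Solving J·Δ = −F gives Δ = (-0.955, -1.589, 1.387).
Then the next iterate is (u, v, w)₁ = (0.045, -0.089, -1.613).

(0.045, -0.089, -1.613)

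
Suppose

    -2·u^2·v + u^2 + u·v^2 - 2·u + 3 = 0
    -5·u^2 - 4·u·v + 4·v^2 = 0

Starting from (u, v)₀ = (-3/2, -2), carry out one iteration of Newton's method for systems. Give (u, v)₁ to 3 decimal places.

At (-3/2, -2): F = (11.250, -7.250).
Jacobian J = [[-4·u·v + 2·u + v^2 - 2, -2·u^2 + 2·u·v], [-10·u - 4·v, -4·u + 8·v]].
At the point, J = [[-13.000, 1.500], [23.000, -10.000]] (det J = 95.500).
Solving J·Δ = −F gives Δ = (1.064, 1.723).
Then the next iterate is (u, v)₁ = (-0.436, -0.277).

(-0.436, -0.277)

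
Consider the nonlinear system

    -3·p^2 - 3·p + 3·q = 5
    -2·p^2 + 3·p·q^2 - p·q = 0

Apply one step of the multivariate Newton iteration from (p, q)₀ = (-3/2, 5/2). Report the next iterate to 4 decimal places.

(-1.0778, 1.5723)

At (-3/2, 5/2): F = (0.2500, -28.8750).
Jacobian J = [[-6·p - 3, 3], [-4·p + 3·q^2 - q, 6·p·q - p]].
At the point, J = [[6.0000, 3.0000], [22.2500, -21.0000]] (det J = -192.7500).
Solving J·Δ = −F gives Δ = (0.4222, -0.9277).
Then the next iterate is (p, q)₁ = (-1.0778, 1.5723).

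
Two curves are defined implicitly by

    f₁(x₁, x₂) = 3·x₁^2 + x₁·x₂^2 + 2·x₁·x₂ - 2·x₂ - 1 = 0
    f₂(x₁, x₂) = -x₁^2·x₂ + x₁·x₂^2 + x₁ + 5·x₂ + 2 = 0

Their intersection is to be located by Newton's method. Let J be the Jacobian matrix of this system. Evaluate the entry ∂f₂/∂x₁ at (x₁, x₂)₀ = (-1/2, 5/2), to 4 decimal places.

9.7500

∂f₂/∂x₁ = -2·x₁·x₂ + x₂^2 + 1.
At (-1/2, 5/2) this is 9.7500.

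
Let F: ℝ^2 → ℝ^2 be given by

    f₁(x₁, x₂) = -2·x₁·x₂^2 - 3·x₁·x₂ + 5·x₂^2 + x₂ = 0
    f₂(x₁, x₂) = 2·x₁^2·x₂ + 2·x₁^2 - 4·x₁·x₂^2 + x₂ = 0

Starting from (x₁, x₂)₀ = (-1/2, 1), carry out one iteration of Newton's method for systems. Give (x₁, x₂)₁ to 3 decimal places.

At (-1/2, 1): F = (8.500, 4.000).
Jacobian J = [[-2·x₂^2 - 3·x₂, -4·x₁·x₂ - 3·x₁ + 10·x₂ + 1], [4·x₁·x₂ + 4·x₁ - 4·x₂^2, 2·x₁^2 - 8·x₁·x₂ + 1]].
At the point, J = [[-5.000, 14.500], [-8.000, 5.500]] (det J = 88.500).
Solving J·Δ = −F gives Δ = (0.127, -0.542).
Then the next iterate is (x₁, x₂)₁ = (-0.373, 0.458).

(-0.373, 0.458)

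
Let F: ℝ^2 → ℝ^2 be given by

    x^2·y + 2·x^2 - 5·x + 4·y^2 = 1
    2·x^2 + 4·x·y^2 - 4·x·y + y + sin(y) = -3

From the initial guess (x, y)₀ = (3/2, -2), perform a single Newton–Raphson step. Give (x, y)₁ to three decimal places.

(0.897, -1.235)

At (3/2, -2): F = (7.500, 40.59070).
Jacobian J = [[2·x·y + 4·x - 5, x^2 + 8·y], [4·x + 4·y^2 - 4·y, 8·x·y - 4·x + cos(y) + 1]].
At the point, J = [[-5.000, -13.750], [30.000, -29.41615]] (det J = 559.58073).
Solving J·Δ = −F gives Δ = (-0.603, 0.765).
Then the next iterate is (x, y)₁ = (0.897, -1.235).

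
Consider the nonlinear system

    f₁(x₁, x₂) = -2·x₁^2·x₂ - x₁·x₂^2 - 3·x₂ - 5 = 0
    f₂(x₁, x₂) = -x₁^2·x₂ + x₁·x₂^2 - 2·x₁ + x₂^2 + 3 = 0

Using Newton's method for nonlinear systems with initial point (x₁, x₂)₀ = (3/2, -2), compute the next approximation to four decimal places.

At (3/2, -2): F = (4.0000, 14.5000).
Jacobian J = [[-4·x₁·x₂ - x₂^2, -2·x₁^2 - 2·x₁·x₂ - 3], [-2·x₁·x₂ + x₂^2 - 2, -x₁^2 + 2·x₁·x₂ + 2·x₂]].
At the point, J = [[8.0000, -1.5000], [8.0000, -12.2500]] (det J = -86.0000).
Solving J·Δ = −F gives Δ = (-0.3169, 0.9767).
Then the next iterate is (x₁, x₂)₁ = (1.1831, -1.0233).

(1.1831, -1.0233)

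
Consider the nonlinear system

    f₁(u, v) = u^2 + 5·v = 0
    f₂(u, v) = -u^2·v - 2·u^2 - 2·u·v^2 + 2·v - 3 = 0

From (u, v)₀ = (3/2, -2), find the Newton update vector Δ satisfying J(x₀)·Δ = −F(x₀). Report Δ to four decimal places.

(-0.0523, 1.5814)

At (3/2, -2): F = (-7.7500, -19.0000).
Jacobian J = [[2·u, 5], [-2·u·v - 4·u - 2·v^2, -u^2 - 4·u·v + 2]].
At the point, J = [[3.0000, 5.0000], [-8.0000, 11.7500]] (det J = 75.2500).
Solving J·Δ = −F gives Δ = (-0.0523, 1.5814).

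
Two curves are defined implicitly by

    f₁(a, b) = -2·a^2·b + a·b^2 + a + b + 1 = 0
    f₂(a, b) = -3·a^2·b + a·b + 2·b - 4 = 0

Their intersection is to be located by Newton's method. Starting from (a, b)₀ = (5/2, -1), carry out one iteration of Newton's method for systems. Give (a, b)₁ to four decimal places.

At (5/2, -1): F = (17.5000, 10.2500).
Jacobian J = [[-4·a·b + b^2 + 1, -2·a^2 + 2·a·b + 1], [-6·a·b + b, -3·a^2 + a + 2]].
At the point, J = [[12.0000, -16.5000], [14.0000, -14.2500]] (det J = 60.0000).
Solving J·Δ = −F gives Δ = (1.3375, 2.0333).
Then the next iterate is (a, b)₁ = (3.8375, 1.0333).

(3.8375, 1.0333)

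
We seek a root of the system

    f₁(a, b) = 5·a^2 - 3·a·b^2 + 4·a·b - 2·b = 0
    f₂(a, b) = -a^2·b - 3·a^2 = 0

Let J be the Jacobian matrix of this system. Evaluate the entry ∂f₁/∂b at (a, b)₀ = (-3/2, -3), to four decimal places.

∂f₁/∂b = -6·a·b + 4·a - 2.
At (-3/2, -3) this is -35.0000.

-35.0000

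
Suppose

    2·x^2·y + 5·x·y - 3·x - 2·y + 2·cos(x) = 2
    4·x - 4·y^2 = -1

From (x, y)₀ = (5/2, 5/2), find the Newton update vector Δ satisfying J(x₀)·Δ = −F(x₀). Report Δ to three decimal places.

(-0.799, -0.860)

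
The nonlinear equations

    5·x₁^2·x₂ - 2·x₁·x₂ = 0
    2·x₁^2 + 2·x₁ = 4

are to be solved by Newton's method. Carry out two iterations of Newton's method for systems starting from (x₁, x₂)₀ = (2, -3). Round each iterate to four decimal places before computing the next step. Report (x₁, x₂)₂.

(1.0118, -1.0588)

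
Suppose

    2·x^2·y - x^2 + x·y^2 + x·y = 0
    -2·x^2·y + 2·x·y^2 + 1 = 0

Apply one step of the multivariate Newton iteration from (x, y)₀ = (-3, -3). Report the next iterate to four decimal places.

(-1.9774, -2.0329)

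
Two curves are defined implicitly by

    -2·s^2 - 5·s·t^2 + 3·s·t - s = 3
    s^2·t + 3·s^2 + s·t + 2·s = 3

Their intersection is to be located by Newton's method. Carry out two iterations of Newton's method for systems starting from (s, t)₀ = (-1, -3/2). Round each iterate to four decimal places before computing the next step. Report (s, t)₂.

At (-1, -3/2): F = (11.7500, -2.0000).
Jacobian J = [[-4·s - 5·t^2 + 3·t - 1, -10·s·t + 3·s], [2·s·t + 6·s + t + 2, s^2 + s]].
At the point, J = [[-12.7500, -18.0000], [-2.5000, 0.0000]] (det J = -45.0000).
Solving J·Δ = −F gives Δ = (-0.8000, 1.2194).
Then the next iterate is (s, t)₁ = (-1.8000, -0.2806).
Round to (-1.8000, -0.2806) and repeat: F = (-5.456133, 2.715936), J = [[4.964518, -10.4508], [-8.070440, 1.4400]].
Δ = (0.2659, -0.3958), so (s, t)₂ = (-1.5341, -0.6764).

(-1.5341, -0.6764)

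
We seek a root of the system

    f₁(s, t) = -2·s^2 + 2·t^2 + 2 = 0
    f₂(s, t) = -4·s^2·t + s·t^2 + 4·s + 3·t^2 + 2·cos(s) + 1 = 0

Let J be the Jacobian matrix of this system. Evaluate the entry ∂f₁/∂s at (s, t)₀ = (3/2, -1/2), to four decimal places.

∂f₁/∂s = -4·s.
At (3/2, -1/2) this is -6.0000.

-6.0000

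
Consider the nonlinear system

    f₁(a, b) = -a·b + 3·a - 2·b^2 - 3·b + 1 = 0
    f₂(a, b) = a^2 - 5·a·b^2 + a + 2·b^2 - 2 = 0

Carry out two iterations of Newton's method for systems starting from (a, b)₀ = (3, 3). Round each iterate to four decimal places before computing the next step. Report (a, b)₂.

At (3, 3): F = (-26.0000, -107.0000).
Jacobian J = [[-b + 3, -a - 4·b - 3], [2·a - 5·b^2 + 1, -10·a·b + 4·b]].
At the point, J = [[0.0000, -18.0000], [-38.0000, -78.0000]] (det J = -684.0000).
Solving J·Δ = −F gives Δ = (0.1491, -1.4444).
Then the next iterate is (a, b)₁ = (3.1491, 1.5556).
Round to (3.1491, 1.5556) and repeat: F = (-3.958023, -22.196686), J = [[1.4444, -12.3715], [-4.801257, -42.765000]].
Δ = (-0.8694, -0.4214), so (a, b)₂ = (2.2797, 1.1342).

(2.2797, 1.1342)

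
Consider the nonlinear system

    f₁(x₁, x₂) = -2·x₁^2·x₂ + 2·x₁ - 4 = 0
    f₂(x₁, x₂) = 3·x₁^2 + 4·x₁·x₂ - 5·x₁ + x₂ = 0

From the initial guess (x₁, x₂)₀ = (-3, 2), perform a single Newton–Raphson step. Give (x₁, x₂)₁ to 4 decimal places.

(-1.4424, 1.6942)

At (-3, 2): F = (-46.0000, 20.0000).
Jacobian J = [[-4·x₁·x₂ + 2, -2·x₁^2], [6·x₁ + 4·x₂ - 5, 4·x₁ + 1]].
At the point, J = [[26.0000, -18.0000], [-15.0000, -11.0000]] (det J = -556.0000).
Solving J·Δ = −F gives Δ = (1.5576, -0.3058).
Then the next iterate is (x₁, x₂)₁ = (-1.4424, 1.6942).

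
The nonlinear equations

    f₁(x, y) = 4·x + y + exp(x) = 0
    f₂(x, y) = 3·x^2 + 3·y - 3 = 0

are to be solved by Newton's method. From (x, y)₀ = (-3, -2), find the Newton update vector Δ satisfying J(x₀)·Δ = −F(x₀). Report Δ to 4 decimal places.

(1.9851, 5.9108)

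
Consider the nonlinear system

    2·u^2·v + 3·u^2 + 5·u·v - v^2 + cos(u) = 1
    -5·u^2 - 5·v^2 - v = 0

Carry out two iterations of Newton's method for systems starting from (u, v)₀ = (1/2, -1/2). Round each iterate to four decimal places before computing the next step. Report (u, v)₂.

(0.1865, -0.1409)

At (1/2, -1/2): F = (-1.122417, -2.0000).
Jacobian J = [[4·u·v + 6·u + 5·v - sin(u), 2·u^2 + 5·u - 2·v], [-10·u, -10·v - 1]].
At the point, J = [[-0.979426, 4.0000], [-5.0000, 4.0000]] (det J = 16.082298).
Solving J·Δ = −F gives Δ = (-0.2183, 0.2272).
Then the next iterate is (u, v)₁ = (0.2817, -0.2728).
Round to (0.2817, -0.2728) and repeat: F = (-0.303306, -0.496074), J = [[-0.259180, 2.112810], [-2.8170, 1.7280]].
Δ = (-0.0952, 0.1319), so (u, v)₂ = (0.1865, -0.1409).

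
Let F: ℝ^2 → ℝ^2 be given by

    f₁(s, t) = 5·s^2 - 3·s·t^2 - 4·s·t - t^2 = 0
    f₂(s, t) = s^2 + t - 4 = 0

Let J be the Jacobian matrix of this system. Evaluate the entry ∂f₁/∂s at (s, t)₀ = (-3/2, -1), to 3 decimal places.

-14.000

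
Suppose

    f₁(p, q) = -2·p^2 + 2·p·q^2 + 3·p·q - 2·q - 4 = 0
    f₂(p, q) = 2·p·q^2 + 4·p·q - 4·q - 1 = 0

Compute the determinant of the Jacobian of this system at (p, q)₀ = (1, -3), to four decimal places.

J = [[-4·p + 2·q^2 + 3·q, 4·p·q + 3·p - 2], [2·q^2 + 4·q, 4·p·q + 4·p - 4]].
At the point, J = [[5.0000, -11.0000], [6.0000, -12.0000]].
det J = 6.0000.

6.0000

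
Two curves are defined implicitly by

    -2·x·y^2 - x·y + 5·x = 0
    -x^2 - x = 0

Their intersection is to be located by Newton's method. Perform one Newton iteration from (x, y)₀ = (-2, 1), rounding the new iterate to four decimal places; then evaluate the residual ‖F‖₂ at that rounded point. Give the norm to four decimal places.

At (-2, 1): F = (-4.0000, -2.0000).
Jacobian J = [[-2·y^2 - y + 5, -4·x·y - x], [-2·x - 1, 0]].
At the point, J = [[2.0000, 10.0000], [3.0000, 0.0000]] (det J = -30.0000).
Solving J·Δ = −F gives Δ = (0.6667, 0.2667).
Then the next iterate is (x, y)₁ = (-1.3333, 1.2667).
Re-evaluating at (-1.3333, 1.2667): F = (-0.698972, -0.444389), so ‖F‖₂ = 0.8283.

0.8283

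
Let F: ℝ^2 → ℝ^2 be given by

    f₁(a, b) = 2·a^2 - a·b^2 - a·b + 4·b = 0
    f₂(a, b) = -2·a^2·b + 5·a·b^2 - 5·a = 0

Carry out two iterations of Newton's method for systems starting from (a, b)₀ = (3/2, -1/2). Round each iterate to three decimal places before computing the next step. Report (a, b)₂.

(1.213, -0.787)

At (3/2, -1/2): F = (2.875, -3.375).
Jacobian J = [[4·a - b^2 - b, -2·a·b - a + 4], [-4·a·b + 5·b^2 - 5, -2·a^2 + 10·a·b]].
At the point, J = [[6.250, 4.000], [-0.750, -12.000]] (det J = -72.000).
Solving J·Δ = −F gives Δ = (-0.292, -0.263).
Then the next iterate is (a, b)₁ = (1.208, -0.763).
Round to (1.208, -0.763) and repeat: F = (0.08497, -0.29686), J = [[5.01283, 4.63541], [1.59766, -12.13557]].
Δ = (0.005, -0.024), so (a, b)₂ = (1.213, -0.787).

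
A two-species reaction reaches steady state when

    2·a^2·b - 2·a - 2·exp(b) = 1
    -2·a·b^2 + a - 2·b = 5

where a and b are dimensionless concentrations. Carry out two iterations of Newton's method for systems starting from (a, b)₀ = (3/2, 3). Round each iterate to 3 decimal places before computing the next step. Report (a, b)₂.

At (3/2, 3): F = (-30.67107, -36.500).
Jacobian J = [[4·a·b - 2, 2·a^2 - 2·exp(b)], [-2·b^2 + 1, -4·a·b - 2]].
At the point, J = [[16.000, -35.67107], [-17.000, -20.000]] (det J = -926.40826).
Solving J·Δ = −F gives Δ = (-0.743, -1.193).
Then the next iterate is (a, b)₁ = (0.757, 1.807).
Round to (0.757, 1.807) and repeat: F = (-12.62729, -12.80059), J = [[3.47160, -11.03819], [-5.53050, -7.47160]].
Δ = (-0.540, -1.314), so (a, b)₂ = (0.217, 0.493).

(0.217, 0.493)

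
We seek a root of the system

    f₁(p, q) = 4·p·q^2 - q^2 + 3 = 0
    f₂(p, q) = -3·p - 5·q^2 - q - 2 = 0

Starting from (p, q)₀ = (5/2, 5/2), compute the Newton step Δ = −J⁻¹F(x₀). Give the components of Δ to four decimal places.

(0.7879, -1.7544)

At (5/2, 5/2): F = (59.2500, -43.2500).
Jacobian J = [[4·q^2, 8·p·q - 2·q], [-3, -10·q - 1]].
At the point, J = [[25.0000, 45.0000], [-3.0000, -26.0000]] (det J = -515.0000).
Solving J·Δ = −F gives Δ = (0.7879, -1.7544).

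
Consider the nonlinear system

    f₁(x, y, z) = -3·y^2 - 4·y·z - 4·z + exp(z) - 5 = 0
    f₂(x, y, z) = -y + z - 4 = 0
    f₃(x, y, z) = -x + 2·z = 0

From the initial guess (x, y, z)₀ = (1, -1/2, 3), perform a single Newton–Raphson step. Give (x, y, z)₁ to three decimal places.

(3.175, -2.413, 1.587)

At (1, -1/2, 3): F = (8.33554, -0.500, 5.000).
Jacobian J = [[0, -6·y - 4·z, -4·y + exp(z) - 4], [0, -1, 1], [-1, 0, 2]].
At the point, J = [[0.000, -9.000, 18.08554], [0.000, -1.000, 1.000], [-1.000, 0.000, 2.000]] (det J = -9.08554).
Solving J·Δ = −F gives Δ = (2.175, -1.913, -1.413).
Then the next iterate is (x, y, z)₁ = (3.175, -2.413, 1.587).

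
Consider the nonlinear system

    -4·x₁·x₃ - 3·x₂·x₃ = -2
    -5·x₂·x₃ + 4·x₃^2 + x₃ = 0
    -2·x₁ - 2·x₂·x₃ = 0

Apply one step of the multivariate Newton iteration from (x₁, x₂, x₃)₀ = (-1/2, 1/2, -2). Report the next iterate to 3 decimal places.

(-0.331, 0.040, -1.177)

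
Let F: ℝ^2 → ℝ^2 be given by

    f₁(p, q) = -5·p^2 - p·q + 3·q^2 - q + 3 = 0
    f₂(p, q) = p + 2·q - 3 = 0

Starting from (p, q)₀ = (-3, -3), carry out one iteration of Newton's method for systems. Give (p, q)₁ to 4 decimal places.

(-0.1463, 1.5732)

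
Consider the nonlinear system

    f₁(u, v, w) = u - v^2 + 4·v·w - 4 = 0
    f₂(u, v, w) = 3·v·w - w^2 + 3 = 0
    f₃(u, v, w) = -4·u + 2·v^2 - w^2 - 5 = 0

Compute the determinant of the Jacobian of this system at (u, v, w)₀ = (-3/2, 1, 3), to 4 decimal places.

222.0000

J = [[1, -2·v + 4·w, 4·v], [0, 3·w, 3·v - 2·w], [-4, 4·v, -2·w]].
At the point, J = [[1.0000, 10.0000, 4.0000], [0.0000, 9.0000, -3.0000], [-4.0000, 4.0000, -6.0000]].
det J = 222.0000.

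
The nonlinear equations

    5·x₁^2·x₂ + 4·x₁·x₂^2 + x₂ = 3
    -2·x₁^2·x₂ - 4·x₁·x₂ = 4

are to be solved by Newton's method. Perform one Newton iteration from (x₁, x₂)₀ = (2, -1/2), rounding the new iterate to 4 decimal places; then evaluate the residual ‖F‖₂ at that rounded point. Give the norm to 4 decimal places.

At (2, -1/2): F = (-11.5000, 4.0000).
Jacobian J = [[10·x₁·x₂ + 4·x₂^2, 5·x₁^2 + 8·x₁·x₂ + 1], [-4·x₁·x₂ - 4·x₂, -2·x₁^2 - 4·x₁]].
At the point, J = [[-9.0000, 13.0000], [6.0000, -16.0000]] (det J = 66.0000).
Solving J·Δ = −F gives Δ = (-2.0000, -0.5000).
Then the next iterate is (x₁, x₂)₁ = (0.0000, -1.0000).
Re-evaluating at (0.0000, -1.0000): F = (-4.0000, -4.0000), so ‖F‖₂ = 5.6569.

5.6569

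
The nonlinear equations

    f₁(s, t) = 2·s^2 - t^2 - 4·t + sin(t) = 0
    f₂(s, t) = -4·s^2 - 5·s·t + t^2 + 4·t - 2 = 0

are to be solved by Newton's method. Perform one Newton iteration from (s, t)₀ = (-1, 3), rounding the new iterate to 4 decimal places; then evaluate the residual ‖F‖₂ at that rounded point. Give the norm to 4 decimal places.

7.3785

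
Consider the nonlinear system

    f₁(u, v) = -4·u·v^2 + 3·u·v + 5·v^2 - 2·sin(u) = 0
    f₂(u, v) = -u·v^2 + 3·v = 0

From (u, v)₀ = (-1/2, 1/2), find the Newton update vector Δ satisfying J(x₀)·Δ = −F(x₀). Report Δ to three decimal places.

At (-1/2, 1/2): F = (1.95885, 1.625).
Jacobian J = [[-4·v^2 + 3·v - 2·cos(u), -8·u·v + 3·u + 10·v], [-v^2, -2·u·v + 3]].
At the point, J = [[-1.25517, 5.500], [-0.250, 3.500]] (det J = -3.01808).
Solving J·Δ = −F gives Δ = (-0.690, -0.514).

(-0.690, -0.514)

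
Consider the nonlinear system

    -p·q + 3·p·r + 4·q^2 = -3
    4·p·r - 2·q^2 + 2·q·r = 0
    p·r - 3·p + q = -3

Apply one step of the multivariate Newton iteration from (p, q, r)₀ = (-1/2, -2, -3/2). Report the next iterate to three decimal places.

(0.457, -0.863, -1.343)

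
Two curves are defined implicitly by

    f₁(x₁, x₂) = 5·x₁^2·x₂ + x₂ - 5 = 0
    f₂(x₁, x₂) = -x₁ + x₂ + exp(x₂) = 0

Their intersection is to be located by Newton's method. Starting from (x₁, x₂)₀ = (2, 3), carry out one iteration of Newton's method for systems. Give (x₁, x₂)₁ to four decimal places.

(1.3934, 1.9712)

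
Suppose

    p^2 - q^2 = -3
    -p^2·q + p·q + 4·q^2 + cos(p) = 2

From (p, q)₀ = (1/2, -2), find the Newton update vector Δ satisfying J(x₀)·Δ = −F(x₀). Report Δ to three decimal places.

(-3.304, 1.013)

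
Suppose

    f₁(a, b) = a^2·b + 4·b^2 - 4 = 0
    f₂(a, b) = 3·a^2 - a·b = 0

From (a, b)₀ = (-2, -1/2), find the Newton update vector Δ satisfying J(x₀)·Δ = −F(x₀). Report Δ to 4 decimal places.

At (-2, -1/2): F = (-5.0000, 11.0000).
Jacobian J = [[2·a·b, a^2 + 8·b], [6·a - b, -a]].
At the point, J = [[2.0000, 0.0000], [-11.5000, 2.0000]] (det J = 4.0000).
Solving J·Δ = −F gives Δ = (2.5000, 8.8750).

(2.5000, 8.8750)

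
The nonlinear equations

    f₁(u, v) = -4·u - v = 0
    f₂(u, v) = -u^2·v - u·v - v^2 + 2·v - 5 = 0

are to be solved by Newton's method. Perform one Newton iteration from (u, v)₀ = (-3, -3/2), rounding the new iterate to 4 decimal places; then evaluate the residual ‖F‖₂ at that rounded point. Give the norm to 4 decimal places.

2073.7345

At (-3, -3/2): F = (13.5000, -1.2500).
Jacobian J = [[-4, -1], [-2·u·v - v, -u^2 - u - 2·v + 2]].
At the point, J = [[-4.0000, -1.0000], [-7.5000, -1.0000]] (det J = -3.5000).
Solving J·Δ = −F gives Δ = (-4.2143, 30.3571).
Then the next iterate is (u, v)₁ = (-7.2143, 28.8571).
Re-evaluating at (-7.2143, 28.8571): F = (0.0001, -2073.734463), so ‖F‖₂ = 2073.7345.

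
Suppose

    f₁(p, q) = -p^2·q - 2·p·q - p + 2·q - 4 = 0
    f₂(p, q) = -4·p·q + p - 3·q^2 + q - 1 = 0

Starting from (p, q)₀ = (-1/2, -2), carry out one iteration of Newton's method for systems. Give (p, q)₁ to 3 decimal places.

(-8.846, 4.308)

At (-1/2, -2): F = (-9.000, -19.500).
Jacobian J = [[-2·p·q - 2·q - 1, -p^2 - 2·p + 2], [-4·q + 1, -4·p - 6·q + 1]].
At the point, J = [[1.000, 2.750], [9.000, 15.000]] (det J = -9.750).
Solving J·Δ = −F gives Δ = (-8.346, 6.308).
Then the next iterate is (p, q)₁ = (-8.846, 4.308).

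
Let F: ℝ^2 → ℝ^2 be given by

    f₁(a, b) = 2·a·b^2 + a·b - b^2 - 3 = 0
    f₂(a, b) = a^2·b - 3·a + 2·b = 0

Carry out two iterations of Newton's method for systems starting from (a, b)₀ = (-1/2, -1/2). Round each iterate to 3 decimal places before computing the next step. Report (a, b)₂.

At (-1/2, -1/2): F = (-3.250, 0.375).
Jacobian J = [[2·b^2 + b, 4·a·b + a - 2·b], [2·a·b - 3, a^2 + 2]].
At the point, J = [[0.000, 1.500], [-2.500, 2.250]] (det J = 3.750).
Solving J·Δ = −F gives Δ = (2.100, 2.167).
Then the next iterate is (a, b)₁ = (1.600, 1.667).
Round to (1.600, 1.667) and repeat: F = (5.78076, 2.80152), J = [[7.22478, 8.93480], [2.33440, 4.560]].
Δ = (-0.110, -0.558), so (a, b)₂ = (1.490, 1.109).

(1.490, 1.109)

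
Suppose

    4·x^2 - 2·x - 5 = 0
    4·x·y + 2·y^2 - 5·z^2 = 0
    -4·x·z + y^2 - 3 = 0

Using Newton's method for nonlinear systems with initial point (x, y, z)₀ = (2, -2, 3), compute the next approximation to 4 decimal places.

(1.5000, -2.9833, 1.3667)

At (2, -2, 3): F = (7.0000, -53.0000, -23.0000).
Jacobian J = [[8·x - 2, 0, 0], [4·y, 4·x + 4·y, -10·z], [-4·z, 2·y, -4·x]].
At the point, J = [[14.0000, 0.0000, 0.0000], [-8.0000, 0.0000, -30.0000], [-12.0000, -4.0000, -8.0000]] (det J = -1680.0000).
Solving J·Δ = −F gives Δ = (-0.5000, -0.9833, -1.6333).
Then the next iterate is (x, y, z)₁ = (1.5000, -2.9833, 1.3667).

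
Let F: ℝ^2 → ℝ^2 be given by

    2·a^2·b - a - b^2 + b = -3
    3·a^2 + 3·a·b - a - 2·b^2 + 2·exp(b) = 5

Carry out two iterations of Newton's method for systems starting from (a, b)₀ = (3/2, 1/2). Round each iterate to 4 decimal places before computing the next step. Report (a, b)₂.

(1.4535, -0.2850)

At (3/2, 1/2): F = (4.0000, 5.297443).
Jacobian J = [[4·a·b - 1, 2·a^2 - 2·b + 1], [6·a + 3·b - 1, 3·a - 4·b + 2·exp(b)]].
At the point, J = [[2.0000, 4.5000], [9.5000, 5.797443]] (det J = -31.155115).
Solving J·Δ = −F gives Δ = (-0.0208, -0.8796).
Then the next iterate is (a, b)₁ = (1.4792, -0.3796).
Round to (1.4792, -0.3796) and repeat: F = (-0.664051, -0.519537), J = [[-3.246017, 6.135265], [6.7364, 7.324270]].
Δ = (-0.0257, 0.0946), so (a, b)₂ = (1.4535, -0.2850).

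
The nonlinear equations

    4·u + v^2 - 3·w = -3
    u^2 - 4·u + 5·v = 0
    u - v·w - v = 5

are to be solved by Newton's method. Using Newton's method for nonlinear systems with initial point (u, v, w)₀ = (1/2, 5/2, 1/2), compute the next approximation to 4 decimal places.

(-0.2311, -0.0887, -1.5392)

At (1/2, 5/2, 1/2): F = (9.7500, 10.7500, -8.2500).
Jacobian J = [[4, 2·v, -3], [2·u - 4, 5, 0], [1, -w - 1, -v]].
At the point, J = [[4.0000, 5.0000, -3.0000], [-3.0000, 5.0000, 0.0000], [1.0000, -1.5000, -2.5000]] (det J = -86.0000).
Solving J·Δ = −F gives Δ = (-0.7311, -2.5887, -2.0392).
Then the next iterate is (u, v, w)₁ = (-0.2311, -0.0887, -1.5392).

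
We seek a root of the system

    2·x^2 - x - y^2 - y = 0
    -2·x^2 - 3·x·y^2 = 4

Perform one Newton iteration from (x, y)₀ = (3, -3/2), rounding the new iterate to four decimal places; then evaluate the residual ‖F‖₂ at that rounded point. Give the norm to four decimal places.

At (3, -3/2): F = (14.2500, -42.2500).
Jacobian J = [[4·x - 1, -2·y - 1], [-4·x - 3·y^2, -6·x·y]].
At the point, J = [[11.0000, 2.0000], [-18.7500, 27.0000]] (det J = 334.5000).
Solving J·Δ = −F gives Δ = (-1.4028, 0.5906).
Then the next iterate is (x, y)₁ = (1.5972, -0.9094).
Re-evaluating at (1.5972, -0.9094): F = (3.587287, -13.064789), so ‖F‖₂ = 13.5483.

13.5483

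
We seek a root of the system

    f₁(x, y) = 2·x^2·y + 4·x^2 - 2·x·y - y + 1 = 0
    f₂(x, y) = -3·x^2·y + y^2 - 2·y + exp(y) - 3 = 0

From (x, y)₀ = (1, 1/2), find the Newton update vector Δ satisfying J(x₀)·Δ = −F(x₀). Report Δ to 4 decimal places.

(-0.5870, -0.7827)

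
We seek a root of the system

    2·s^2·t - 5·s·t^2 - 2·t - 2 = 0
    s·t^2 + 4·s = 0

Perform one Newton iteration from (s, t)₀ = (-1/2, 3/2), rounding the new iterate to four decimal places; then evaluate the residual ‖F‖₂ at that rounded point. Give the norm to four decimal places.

At (-1/2, 3/2): F = (1.3750, -3.1250).
Jacobian J = [[4·s·t - 5·t^2, 2·s^2 - 10·s·t - 2], [t^2 + 4, 2·s·t]].
At the point, J = [[-14.2500, 6.0000], [6.2500, -1.5000]] (det J = -16.1250).
Solving J·Δ = −F gives Δ = (1.0349, 2.2287).
Then the next iterate is (s, t)₁ = (0.5349, 3.7287).
Re-evaluating at (0.5349, 3.7287): F = (-44.507822, 9.576424), so ‖F‖₂ = 45.5264.

45.5264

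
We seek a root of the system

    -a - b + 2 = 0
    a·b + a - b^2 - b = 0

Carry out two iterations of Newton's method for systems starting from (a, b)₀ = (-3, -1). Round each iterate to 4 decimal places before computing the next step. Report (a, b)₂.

At (-3, -1): F = (6.0000, 0.0000).
Jacobian J = [[-1, -1], [b + 1, a - 2·b - 1]].
At the point, J = [[-1.0000, -1.0000], [0.0000, -2.0000]] (det J = 2.0000).
Solving J·Δ = −F gives Δ = (6.0000, 0.0000).
Then the next iterate is (a, b)₁ = (3.0000, -1.0000).
Round to (3.0000, -1.0000) and repeat: F = (0.0000, 0.0000), J = [[-1.0000, -1.0000], [0.0000, 4.0000]].
Δ = (0.0000, 0.0000), so (a, b)₂ = (3.0000, -1.0000).

(3.0000, -1.0000)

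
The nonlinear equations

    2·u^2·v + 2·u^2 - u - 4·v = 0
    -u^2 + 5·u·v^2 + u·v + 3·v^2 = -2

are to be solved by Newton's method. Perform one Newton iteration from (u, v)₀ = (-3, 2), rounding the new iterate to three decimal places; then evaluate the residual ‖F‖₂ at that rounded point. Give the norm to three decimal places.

At (-3, 2): F = (49.000, -61.000).
Jacobian J = [[4·u·v + 4·u - 1, 2·u^2 - 4], [-2·u + 5·v^2 + v, 10·u·v + u + 6·v]].
At the point, J = [[-37.000, 14.000], [28.000, -51.000]] (det J = 1495.000).
Solving J·Δ = −F gives Δ = (1.100, -0.592).
Then the next iterate is (u, v)₁ = (-1.900, 1.408).
Re-evaluating at (-1.900, 1.408): F = (13.65376, -17.17122), so ‖F‖₂ = 21.938.

21.938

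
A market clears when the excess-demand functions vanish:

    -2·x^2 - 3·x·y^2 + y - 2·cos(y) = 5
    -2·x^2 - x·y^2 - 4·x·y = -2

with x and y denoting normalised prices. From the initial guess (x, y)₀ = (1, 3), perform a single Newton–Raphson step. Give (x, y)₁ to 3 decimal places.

At (1, 3): F = (-29.02002, -21.000).
Jacobian J = [[-4·x - 3·y^2, -6·x·y + 2·sin(y) + 1], [-4·x - y^2 - 4·y, -2·x·y - 4·x]].
At the point, J = [[-31.000, -16.71776], [-25.000, -10.000]] (det J = -107.94400).
Solving J·Δ = −F gives Δ = (-0.564, -0.690).
Then the next iterate is (x, y)₁ = (0.436, 2.310).

(0.436, 2.310)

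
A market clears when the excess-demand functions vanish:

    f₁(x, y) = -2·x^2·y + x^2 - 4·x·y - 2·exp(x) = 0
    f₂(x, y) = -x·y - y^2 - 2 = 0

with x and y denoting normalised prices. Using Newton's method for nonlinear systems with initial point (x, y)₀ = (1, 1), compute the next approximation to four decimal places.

At (1, 1): F = (-10.436564, -4.0000).
Jacobian J = [[-4·x·y + 2·x - 4·y - 2·exp(x), -2·x^2 - 4·x], [-y, -x - 2·y]].
At the point, J = [[-11.436564, -6.0000], [-1.0000, -3.0000]] (det J = 28.309691).
Solving J·Δ = −F gives Δ = (-0.2582, -1.2473).
Then the next iterate is (x, y)₁ = (0.7418, -0.2473).

(0.7418, -0.2473)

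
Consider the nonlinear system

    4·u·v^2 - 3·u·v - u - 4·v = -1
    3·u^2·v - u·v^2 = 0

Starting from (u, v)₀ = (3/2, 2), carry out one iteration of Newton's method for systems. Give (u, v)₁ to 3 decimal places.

(0.970, 1.888)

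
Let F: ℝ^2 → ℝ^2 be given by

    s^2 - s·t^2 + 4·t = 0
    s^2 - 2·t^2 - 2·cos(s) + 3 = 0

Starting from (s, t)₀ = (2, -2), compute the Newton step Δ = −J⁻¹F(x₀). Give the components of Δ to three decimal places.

(-1.346, 1.000)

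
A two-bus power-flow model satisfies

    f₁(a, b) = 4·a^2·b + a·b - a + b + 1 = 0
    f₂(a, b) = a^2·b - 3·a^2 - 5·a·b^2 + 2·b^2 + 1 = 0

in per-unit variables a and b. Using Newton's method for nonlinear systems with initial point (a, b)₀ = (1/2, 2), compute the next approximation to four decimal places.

At (1/2, 2): F = (5.5000, -1.2500).
Jacobian J = [[8·a·b + b - 1, 4·a^2 + a + 1], [2·a·b - 6·a - 5·b^2, a^2 - 10·a·b + 4·b]].
At the point, J = [[9.0000, 2.5000], [-21.0000, -1.7500]] (det J = 36.7500).
Solving J·Δ = −F gives Δ = (0.1769, -2.8367).
Then the next iterate is (a, b)₁ = (0.6769, -0.8367).

(0.6769, -0.8367)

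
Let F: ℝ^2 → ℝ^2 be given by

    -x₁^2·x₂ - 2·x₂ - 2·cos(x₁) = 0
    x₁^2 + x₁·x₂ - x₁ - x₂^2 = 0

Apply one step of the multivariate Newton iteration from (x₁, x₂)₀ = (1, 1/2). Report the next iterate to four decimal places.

(0.8333, -0.3981)

At (1, 1/2): F = (-2.580605, 0.2500).
Jacobian J = [[-2·x₁·x₂ + 2·sin(x₁), -x₁^2 - 2], [2·x₁ + x₂ - 1, x₁ - 2·x₂]].
At the point, J = [[0.682942, -3.0000], [1.5000, 0.0000]] (det J = 4.5000).
Solving J·Δ = −F gives Δ = (-0.1667, -0.8981).
Then the next iterate is (x₁, x₂)₁ = (0.8333, -0.3981).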